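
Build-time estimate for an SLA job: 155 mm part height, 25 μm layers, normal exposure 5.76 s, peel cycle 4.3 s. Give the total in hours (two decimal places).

17.33 hours

Number of layers: 155 / 0.025 → 6200 (rounded up).
Cycle time = 5.76 + 4.3, so 10.06 s.
Total = 6200 × 10.06 = 62372 s = 17.33 hours.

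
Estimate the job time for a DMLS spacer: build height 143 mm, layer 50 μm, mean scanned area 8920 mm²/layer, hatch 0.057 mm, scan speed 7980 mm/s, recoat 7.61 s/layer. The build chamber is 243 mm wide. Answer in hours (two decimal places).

Layer count = ceil(143 / 0.05) = 2860.
Per-layer scan distance = 8920 / 0.057 = 156491.2 mm.
Scan time per layer = 156491.2 / 7980, so 19.6104 s.
Layer cycle = 19.6104 + 7.61, so 27.2204 s.
2860 layers × 27.2204 s/layer = 77850.344 s, i.e. 21.63 hours.

21.63 hours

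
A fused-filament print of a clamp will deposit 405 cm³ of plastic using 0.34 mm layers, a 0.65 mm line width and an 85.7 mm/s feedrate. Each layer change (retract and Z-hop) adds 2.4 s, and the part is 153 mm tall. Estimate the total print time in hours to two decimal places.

6.24 hours

Extrusion cross-section = 0.34 × 0.65, so 0.221 mm².
Total extruded path = 405000/0.221 = 1832579.2 mm.
Time extruding = 1832579.2 / 85.7, so 21383.7 s.
Layer count = ceil(153 / 0.34) = 450.
Z-hop total = 450 × 2.4 = 1080 s.
Altogether 21383.7 + 1080 = 22463.7 s, i.e. 6.24 hours.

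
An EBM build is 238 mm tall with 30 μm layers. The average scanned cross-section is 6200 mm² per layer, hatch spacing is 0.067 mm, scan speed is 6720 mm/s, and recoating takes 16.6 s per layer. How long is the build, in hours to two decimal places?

66.93 hours

Number of layers: 238 / 0.03 → 7934 (rounded up).
Hatch length per layer = 6200 / 0.067, so 92537.3 mm.
Beam time per layer = 92537.3 / 6720 = 13.7704 s.
Time per layer = 13.7704 + 16.6, so 30.3704 s.
Total: 7934 × 30.3704 s = 240958.7536 s → 66.93 hours.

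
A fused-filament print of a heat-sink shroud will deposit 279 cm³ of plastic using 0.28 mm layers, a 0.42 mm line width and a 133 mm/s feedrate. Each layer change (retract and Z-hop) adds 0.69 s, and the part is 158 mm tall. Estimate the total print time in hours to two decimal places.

5.06 hours

Extrusion cross-section = 0.28 × 0.42, so 0.1176 mm².
Total extruded path = 279000/0.1176 = 2372449 mm.
Extrusion time = 2372449 / 133, so 17838 s.
Number of layers: 158 / 0.28 → 565 (rounded up).
Layer-change overhead: 565 × 0.69 → 389.85 s.
Total = 17838 + 389.85 = 18227.85 s = 5.06 hours.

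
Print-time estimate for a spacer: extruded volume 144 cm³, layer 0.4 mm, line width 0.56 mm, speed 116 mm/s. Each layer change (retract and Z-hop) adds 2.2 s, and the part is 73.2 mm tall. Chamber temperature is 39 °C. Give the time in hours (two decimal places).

Line area = 0.4 × 0.56 = 0.224 mm².
Path length: 144000 mm³ / 0.224 mm² → 642857.1 mm.
Time extruding = 642857.1 / 116, so 5541.9 s.
Layers = ⌈73.2/0.4⌉ = 183.
Layer-change overhead: 183 × 2.2 → 402.6 s.
Total = 5541.9 + 402.6 = 5944.5 s = 1.65 hours.

1.65 hours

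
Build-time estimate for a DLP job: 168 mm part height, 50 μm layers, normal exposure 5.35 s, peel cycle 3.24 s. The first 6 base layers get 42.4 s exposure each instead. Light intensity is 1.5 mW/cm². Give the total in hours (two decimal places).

Layers = ⌈168/0.05⌉ = 3360.
Base layers: 6 × (42.4 + 3.24) → 273.84 s.
Normal layers = 3354 × (5.35 + 3.24) = 28810.86 s.
Sum: 273.84 + 28810.86 = 29084.7 s → 8.08 hours.

8.08 hours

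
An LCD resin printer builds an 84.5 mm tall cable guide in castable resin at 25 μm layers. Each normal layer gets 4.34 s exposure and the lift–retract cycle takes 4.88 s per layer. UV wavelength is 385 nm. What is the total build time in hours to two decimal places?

8.66 hours

Number of layers: 84.5 / 0.025 → 3380 (rounded up).
Per-layer time: 4.34 + 4.88 → 9.22 s.
Total = 3380 × 9.22 = 31163.6 s = 8.66 hours.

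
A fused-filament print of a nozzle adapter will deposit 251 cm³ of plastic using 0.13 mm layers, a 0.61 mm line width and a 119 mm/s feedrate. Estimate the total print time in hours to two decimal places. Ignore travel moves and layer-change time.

Bead cross-section = 0.13 × 0.61, so 0.0793 mm².
Path length: 251000 mm³ / 0.0793 mm² → 3165195.5 mm.
Time extruding = 3165195.5 / 119 = 26598.3 s.
26598.3 s = 7.39 hours.

7.39 hours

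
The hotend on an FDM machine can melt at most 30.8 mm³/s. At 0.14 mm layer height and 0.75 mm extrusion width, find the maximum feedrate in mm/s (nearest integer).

A: 0.14 × 0.75 → 0.105 mm².
Max speed = 30.8 / 0.105 = 293.33 ≈ 293 mm/s.

293 mm/s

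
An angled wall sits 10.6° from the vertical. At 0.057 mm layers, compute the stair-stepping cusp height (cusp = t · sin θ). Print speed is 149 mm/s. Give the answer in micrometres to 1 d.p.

10.5 μm

h_c = t·sin θ = 0.057 × 0.1840 = 0.010488 mm (10.5 μm).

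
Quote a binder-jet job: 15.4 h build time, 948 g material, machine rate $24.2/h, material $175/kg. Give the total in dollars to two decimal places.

$538.58

Time charge = 24.2 × 15.4 = $372.68.
Feedstock cost = 175 × 948/1000, so $165.90.
Total = 372.68 + 165.90 = $538.58.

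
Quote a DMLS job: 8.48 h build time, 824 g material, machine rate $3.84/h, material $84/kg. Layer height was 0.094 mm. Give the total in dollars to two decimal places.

Machine-time cost = 3.84 × 8.48, so $32.5632.
Material charge: 84 × 824/1000 → $69.216.
Job cost: 32.5632 + 69.216 = 101.7792 ≈ $101.78.

$101.78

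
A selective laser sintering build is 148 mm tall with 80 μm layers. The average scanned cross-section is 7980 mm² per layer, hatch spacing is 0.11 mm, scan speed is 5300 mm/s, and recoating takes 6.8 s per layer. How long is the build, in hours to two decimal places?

Layers = ⌈148/0.08⌉ = 1850.
Per-layer scan distance = 7980 / 0.11, so 72545.5 mm.
Laser time per layer = 72545.5 / 5300, so 13.6878 s.
Layer cycle = 13.6878 + 6.8, so 20.4878 s.
Total: 1850 × 20.4878 s = 37902.43 s → 10.53 hours.

10.53 hours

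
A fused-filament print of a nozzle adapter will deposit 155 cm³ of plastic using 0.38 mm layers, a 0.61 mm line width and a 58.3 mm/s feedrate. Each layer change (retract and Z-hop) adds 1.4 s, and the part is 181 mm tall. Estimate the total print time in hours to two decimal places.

3.37 hours

Bead cross-section: 0.38 × 0.61 → 0.2318 mm².
Total extruded path = 155000/0.2318 = 668679.9 mm.
Print-move time = 668679.9 / 58.3 = 11469.6 s.
Layers = ⌈181/0.38⌉ = 477.
Z-hop total: 477 × 1.4 → 667.8 s.
Total = 11469.6 + 667.8 = 12137.4 s = 3.37 hours.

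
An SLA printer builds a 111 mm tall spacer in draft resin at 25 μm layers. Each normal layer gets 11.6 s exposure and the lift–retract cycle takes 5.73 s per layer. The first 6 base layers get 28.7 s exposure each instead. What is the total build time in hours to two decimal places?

21.40 hours

Layer count = ceil(111 / 0.025) = 4440.
Burn-in layers = 6 × (28.7 + 5.73), so 206.58 s.
Normal layers = 4434 × (11.6 + 5.73) = 76841.22 s.
Total = 206.58 + 76841.22 = 77047.8 s = 21.40 hours.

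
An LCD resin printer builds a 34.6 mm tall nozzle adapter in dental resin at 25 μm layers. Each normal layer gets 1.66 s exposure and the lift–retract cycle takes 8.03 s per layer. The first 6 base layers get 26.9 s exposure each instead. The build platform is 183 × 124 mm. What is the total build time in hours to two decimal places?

3.77 hours

Number of layers: 34.6 / 0.025 → 1384 (rounded up).
Burn-in layers: 6 × (26.9 + 8.03) → 209.58 s.
Remaining layers: 1378 × (1.66 + 8.03) → 13352.82 s.
Sum: 209.58 + 13352.82 = 13562.4 s → 3.77 hours.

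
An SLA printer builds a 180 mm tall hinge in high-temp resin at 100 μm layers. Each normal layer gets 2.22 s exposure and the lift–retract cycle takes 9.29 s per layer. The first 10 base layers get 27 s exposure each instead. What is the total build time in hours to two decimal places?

Layers = ⌈180/0.1⌉ = 1800.
Bottom layers = 10 × (27 + 9.29), so 362.9 s.
Normal layers = 1790 × (2.22 + 9.29), so 20602.9 s.
Sum: 362.9 + 20602.9 = 20965.8 s → 5.82 hours.

5.82 hours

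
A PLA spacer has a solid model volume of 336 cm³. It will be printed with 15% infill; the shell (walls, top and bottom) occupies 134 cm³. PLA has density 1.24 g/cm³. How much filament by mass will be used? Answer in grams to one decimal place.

203.7 g

Interior volume = 336 − 134 = 202 cm³.
Infill deposited: 0.15 × 202 → 30.3 cm³.
Deposited volume = 134 + 30.3, so 164.3 cm³.
Mass = 164.3 × 1.24 = 203.732 g.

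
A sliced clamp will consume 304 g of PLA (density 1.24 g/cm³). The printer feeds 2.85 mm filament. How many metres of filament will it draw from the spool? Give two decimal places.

Volume = 304 g / 1.24 g·cm⁻³ = 245.1613 cm³ = 245161.3 mm³.
A = π r² = π × 1.425² = 6.3794 mm².
Length = 245161.3 / 6.3794 = 38430.15 mm = 38.43 m.

38.43 m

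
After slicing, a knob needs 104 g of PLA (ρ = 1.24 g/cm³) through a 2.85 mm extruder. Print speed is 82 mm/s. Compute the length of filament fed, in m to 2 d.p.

Extruded volume: 104/1.24 = 83.871 cm³ (83871 mm³).
A = π r² = π × 1.425² = 6.3794 mm².
L = V/A = 83871/6.3794 = 13147.16 mm → 13.15 m.

13.15 m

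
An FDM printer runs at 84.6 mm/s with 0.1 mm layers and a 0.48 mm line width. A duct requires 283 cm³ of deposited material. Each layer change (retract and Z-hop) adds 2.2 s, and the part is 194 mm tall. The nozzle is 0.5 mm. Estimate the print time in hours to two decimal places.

Line area = 0.1 × 0.48, so 0.048 mm².
Total extruded path = 283000/0.048 = 5895833.3 mm.
Print-move time = 5895833.3 / 84.6 = 69690.7 s.
Number of layers: 194 / 0.1 → 1940 (rounded up).
Non-print overhead = 1940 × 2.2 = 4268 s.
Total = 69690.7 + 4268 = 73958.7 s = 20.54 hours.

20.54 hours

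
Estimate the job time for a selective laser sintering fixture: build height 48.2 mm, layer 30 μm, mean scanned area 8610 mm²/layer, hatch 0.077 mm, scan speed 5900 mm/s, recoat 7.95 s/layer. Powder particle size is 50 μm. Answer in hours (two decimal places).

Layer count = ceil(48.2 / 0.03) = 1607.
Per-layer scan distance = 8610 / 0.077, so 111818.2 mm.
Laser time per layer = 111818.2 / 5900, so 18.9522 s.
Layer cycle = 18.9522 + 7.95, so 26.9022 s.
1607 layers × 26.9022 s/layer = 43231.8354 s, i.e. 12.01 hours.

12.01 hours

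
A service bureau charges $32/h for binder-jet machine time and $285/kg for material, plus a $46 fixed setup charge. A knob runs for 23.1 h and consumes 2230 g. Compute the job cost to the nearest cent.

$1420.75

Time charge: 32 × 23.1 → $739.20.
Material cost = 285 × 2230/1000 = $635.55.
Total = 739.20 + 635.55 + 46 = $1420.75.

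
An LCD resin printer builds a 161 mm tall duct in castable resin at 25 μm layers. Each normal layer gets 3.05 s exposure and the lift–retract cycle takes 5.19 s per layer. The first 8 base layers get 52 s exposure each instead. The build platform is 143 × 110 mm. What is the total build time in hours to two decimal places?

14.85 hours

Layers = ⌈161/0.025⌉ = 6440.
Bottom layers = 8 × (52 + 5.19), so 457.52 s.
Remaining layers = 6432 × (3.05 + 5.19) = 52999.68 s.
Sum: 457.52 + 52999.68 = 53457.2 s → 14.85 hours.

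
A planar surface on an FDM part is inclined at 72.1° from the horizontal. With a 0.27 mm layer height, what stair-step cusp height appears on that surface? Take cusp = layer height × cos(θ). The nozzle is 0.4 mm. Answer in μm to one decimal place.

83.0 μm

h_c = t·cos θ = 0.27 × 0.3074 = 0.082998 mm (83.0 μm).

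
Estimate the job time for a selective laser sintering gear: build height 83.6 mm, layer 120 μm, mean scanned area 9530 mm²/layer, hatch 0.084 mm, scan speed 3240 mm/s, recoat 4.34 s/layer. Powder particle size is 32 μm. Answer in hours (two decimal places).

Layers = ⌈83.6/0.12⌉ = 697.
Hatch length per layer: 9530 / 0.084 → 113452.4 mm.
Per-layer scan time = 113452.4 / 3240 = 35.0162 s.
Layer cycle = 35.0162 + 4.34, so 39.3562 s.
Total: 697 × 39.3562 s = 27431.2714 s → 7.62 hours.

7.62 hours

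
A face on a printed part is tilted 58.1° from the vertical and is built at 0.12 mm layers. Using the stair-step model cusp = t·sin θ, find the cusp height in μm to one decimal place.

h_c = t·sin θ = 0.12 × 0.8490 = 0.10188 mm (101.9 μm).

101.9 μm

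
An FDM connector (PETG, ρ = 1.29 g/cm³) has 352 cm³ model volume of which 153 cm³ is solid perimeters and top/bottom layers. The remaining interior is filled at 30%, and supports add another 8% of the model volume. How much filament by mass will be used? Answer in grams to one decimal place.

Volume inside the shell = 352 − 153, so 199 cm³.
Infill volume = 0.30 × 199, so 59.7 cm³.
Support = 0.08 × 352, so 28.16 cm³.
Deposited volume = 153 + 59.7 + 28.16, so 240.86 cm³.
Mass: 240.86 × 1.29 → 310.7094 g.

310.7 g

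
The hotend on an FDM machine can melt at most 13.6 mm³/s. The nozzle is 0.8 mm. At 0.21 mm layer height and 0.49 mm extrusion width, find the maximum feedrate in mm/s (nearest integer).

A = 0.21 × 0.49, so 0.1029 mm².
Max speed = 13.6 / 0.1029 = 132.17 ≈ 132 mm/s.

132 mm/s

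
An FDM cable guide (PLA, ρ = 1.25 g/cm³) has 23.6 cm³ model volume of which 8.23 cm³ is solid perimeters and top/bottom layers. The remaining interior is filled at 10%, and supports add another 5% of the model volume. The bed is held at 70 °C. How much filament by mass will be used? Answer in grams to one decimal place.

Interior volume: 23.6 − 8.23 → 15.37 cm³.
Infill deposited = 0.10 × 15.37 = 1.537 cm³.
Support: 0.05 × 23.6 → 1.18 cm³.
Total printed volume = 8.23 + 1.537 + 1.18 = 10.947 cm³.
Mass = 10.947 × 1.25 = 13.68375 g.

13.7 g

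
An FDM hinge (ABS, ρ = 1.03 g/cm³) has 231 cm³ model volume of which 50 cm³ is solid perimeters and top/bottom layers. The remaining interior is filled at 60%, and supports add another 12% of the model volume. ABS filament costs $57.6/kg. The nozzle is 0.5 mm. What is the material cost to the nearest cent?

Interior volume = 231 − 50, so 181 cm³.
Infill volume = 0.60 × 181, so 108.6 cm³.
Support = 0.12 × 231 = 27.72 cm³.
Total extruded: 50 + 108.6 + 27.72 → 186.32 cm³.
Mass: 186.32 × 1.03 → 191.9096 g.
Cost = 191.9096 g / 1000 × $57.6/kg = $11.05.

$11.05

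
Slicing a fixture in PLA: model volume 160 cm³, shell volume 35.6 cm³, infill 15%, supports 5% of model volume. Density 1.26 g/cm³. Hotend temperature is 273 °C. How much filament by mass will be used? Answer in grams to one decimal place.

Interior volume = 160 − 35.6 = 124.4 cm³.
Deposited infill = 0.15 × 124.4 = 18.66 cm³.
Support = 0.05 × 160 = 8 cm³.
Total extruded = 35.6 + 18.66 + 8, so 62.26 cm³.
Mass = 62.26 × 1.26 = 78.4476 g.

78.4 g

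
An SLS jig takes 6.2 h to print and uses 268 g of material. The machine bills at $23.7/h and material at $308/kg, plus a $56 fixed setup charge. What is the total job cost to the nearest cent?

$285.48

Machine-time cost = 23.7 × 6.2 = $146.94.
Material cost = 308 × 268/1000, so $82.544.
Adding setup: 146.94 + 82.544 + 56 → 285.484 ≈ $285.48.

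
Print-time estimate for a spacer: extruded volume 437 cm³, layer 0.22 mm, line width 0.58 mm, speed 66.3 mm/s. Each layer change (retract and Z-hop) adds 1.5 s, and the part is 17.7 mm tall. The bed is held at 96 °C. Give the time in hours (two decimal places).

Bead cross-section = 0.22 × 0.58 = 0.1276 mm².
Total extruded path = 437000/0.1276 = 3424764.9 mm.
Extrusion time: 3424764.9 / 66.3 → 51655.6 s.
Number of layers: 17.7 / 0.22 → 81 (rounded up).
Layer-change overhead = 81 × 1.5, so 121.5 s.
Total = 51655.6 + 121.5 = 51777.1 s = 14.38 hours.

14.38 hours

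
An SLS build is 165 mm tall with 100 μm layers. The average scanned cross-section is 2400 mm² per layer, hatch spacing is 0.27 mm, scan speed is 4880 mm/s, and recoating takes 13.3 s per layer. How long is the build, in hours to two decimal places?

Layers = ⌈165/0.1⌉ = 1650.
Per-layer scan distance: 2400 / 0.27 → 8888.9 mm.
Laser time per layer = 8888.9 / 4880, so 1.8215 s.
Time per layer = 1.8215 + 13.3 = 15.1215 s.
Total: 1650 × 15.1215 s = 24950.475 s → 6.93 hours.

6.93 hours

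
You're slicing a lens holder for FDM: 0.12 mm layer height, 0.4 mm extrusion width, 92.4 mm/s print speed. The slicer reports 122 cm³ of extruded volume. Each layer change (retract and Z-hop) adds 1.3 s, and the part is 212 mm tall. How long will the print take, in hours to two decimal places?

Extrusion cross-section = 0.12 × 0.4 = 0.048 mm².
Toolpath length = 122 cm³ / 0.048 mm² = 122000 / 0.048 = 2541666.7 mm.
Extrusion time: 2541666.7 / 92.4 → 27507.2 s.
Layer count = ceil(212 / 0.12) = 1767.
Non-print overhead: 1767 × 1.3 → 2297.1 s.
Total = 27507.2 + 2297.1 = 29804.3 s = 8.28 hours.

8.28 hours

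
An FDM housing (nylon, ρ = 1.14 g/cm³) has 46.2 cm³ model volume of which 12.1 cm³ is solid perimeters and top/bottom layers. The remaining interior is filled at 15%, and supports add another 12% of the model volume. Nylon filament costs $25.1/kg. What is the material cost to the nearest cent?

Infill region = 46.2 − 12.1 = 34.1 cm³.
Deposited infill: 0.15 × 34.1 → 5.115 cm³.
Support = 0.12 × 46.2 = 5.544 cm³.
Total extruded: 12.1 + 5.115 + 5.544 → 22.759 cm³.
Mass: 22.759 × 1.14 → 25.94526 g.
Cost = 25.94526 g / 1000 × $25.1/kg = $0.65.

$0.65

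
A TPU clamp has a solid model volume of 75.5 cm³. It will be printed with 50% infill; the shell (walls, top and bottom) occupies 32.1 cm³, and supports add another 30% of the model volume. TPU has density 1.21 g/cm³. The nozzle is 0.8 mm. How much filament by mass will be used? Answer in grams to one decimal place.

92.5 g

Interior volume = 75.5 − 32.1, so 43.4 cm³.
Deposited infill = 0.50 × 43.4, so 21.7 cm³.
Support: 0.30 × 75.5 → 22.65 cm³.
Total printed volume = 32.1 + 21.7 + 22.65, so 76.45 cm³.
Mass = 76.45 × 1.21 = 92.5045 g.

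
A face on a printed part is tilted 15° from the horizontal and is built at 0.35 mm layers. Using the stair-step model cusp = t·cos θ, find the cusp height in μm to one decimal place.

338.1 μm

h_c = t·cos θ = 0.35 × 0.9659 = 0.338065 mm (338.1 μm).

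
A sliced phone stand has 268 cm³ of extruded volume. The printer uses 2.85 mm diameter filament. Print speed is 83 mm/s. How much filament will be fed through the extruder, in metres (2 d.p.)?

Cross-section of 2.85 mm filament: π·(2.85/2)² = 6.3794 mm².
L = 268000 mm³ / 6.3794 mm² = 42010.22 mm, i.e. 42.01 m.

42.01 m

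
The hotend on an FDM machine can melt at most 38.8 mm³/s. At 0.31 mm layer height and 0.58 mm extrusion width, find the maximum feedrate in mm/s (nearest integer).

216 mm/s

A = 0.31 × 0.58, so 0.1798 mm².
v_max = Q/A = 38.8/0.1798 = 215.80 mm/s → 216 mm/s.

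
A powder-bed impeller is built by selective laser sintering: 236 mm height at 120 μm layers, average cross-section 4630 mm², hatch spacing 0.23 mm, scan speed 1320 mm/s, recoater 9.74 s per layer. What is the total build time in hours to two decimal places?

13.65 hours

Layer count = ceil(236 / 0.12) = 1967.
Scan path per layer: 4630 / 0.23 → 20130.4 mm.
Per-layer scan time: 20130.4 / 1320 → 15.2503 s.
Time per layer = 15.2503 + 9.74 = 24.9903 s.
Total: 1967 × 24.9903 s = 49155.9201 s → 13.65 hours.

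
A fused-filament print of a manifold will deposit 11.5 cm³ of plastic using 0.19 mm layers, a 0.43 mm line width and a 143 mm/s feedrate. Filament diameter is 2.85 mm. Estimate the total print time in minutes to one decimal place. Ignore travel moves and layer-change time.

Line area: 0.19 × 0.43 → 0.0817 mm².
Total extruded path = 11500/0.0817 = 140758.9 mm.
Extrusion time: 140758.9 / 143 → 984.3 s.
That's 984.3 s → 16.4 minutes.

16.4 minutes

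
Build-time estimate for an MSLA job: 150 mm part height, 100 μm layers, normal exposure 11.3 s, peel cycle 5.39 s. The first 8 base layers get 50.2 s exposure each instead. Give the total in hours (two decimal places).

7.04 hours

Layers = ⌈150/0.1⌉ = 1500.
Base layers = 8 × (50.2 + 5.39) = 444.72 s.
Regular layers = 1492 × (11.3 + 5.39), so 24901.48 s.
Total = 444.72 + 24901.48 = 25346.2 s = 7.04 hours.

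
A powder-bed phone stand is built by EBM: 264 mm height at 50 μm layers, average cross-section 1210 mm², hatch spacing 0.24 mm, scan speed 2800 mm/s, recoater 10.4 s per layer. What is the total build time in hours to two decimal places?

Layer count = ceil(264 / 0.05) = 5280.
Scan path per layer = 1210 / 0.24, so 5041.7 mm.
Beam time per layer = 5041.7 / 2800 = 1.8006 s.
Layer cycle: 1.8006 + 10.4 → 12.2006 s.
5280 layers × 12.2006 s/layer = 64419.168 s, i.e. 17.89 hours.

17.89 hours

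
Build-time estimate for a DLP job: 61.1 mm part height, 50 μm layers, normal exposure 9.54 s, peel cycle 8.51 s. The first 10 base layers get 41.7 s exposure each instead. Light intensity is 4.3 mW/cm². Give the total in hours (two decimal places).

Number of layers: 61.1 / 0.05 → 1222 (rounded up).
Base layers = 10 × (41.7 + 8.51), so 502.1 s.
Regular layers = 1212 × (9.54 + 8.51) = 21876.6 s.
Total = 502.1 + 21876.6 = 22378.7 s = 6.22 hours.

6.22 hours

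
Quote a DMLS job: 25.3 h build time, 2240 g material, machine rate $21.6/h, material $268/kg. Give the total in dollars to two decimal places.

Machine cost = 21.6 × 25.3, so $546.48.
Material charge = 268 × 2240/1000, so $600.32.
Total = 546.48 + 600.32 = $1146.80.

$1146.80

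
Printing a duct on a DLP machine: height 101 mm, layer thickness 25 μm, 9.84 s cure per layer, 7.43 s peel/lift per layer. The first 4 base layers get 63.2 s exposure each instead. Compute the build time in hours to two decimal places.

19.44 hours

Layer count = ceil(101 / 0.025) = 4040.
Base layers = 4 × (63.2 + 7.43) = 282.52 s.
Normal layers: 4036 × (9.84 + 7.43) → 69701.72 s.
Sum: 282.52 + 69701.72 = 69984.24 s → 19.44 hours.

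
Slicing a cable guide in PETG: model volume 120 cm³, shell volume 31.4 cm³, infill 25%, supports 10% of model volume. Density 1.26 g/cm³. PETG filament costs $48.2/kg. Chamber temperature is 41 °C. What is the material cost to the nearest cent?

Infill region = 120 − 31.4, so 88.6 cm³.
Infill volume = 0.25 × 88.6, so 22.15 cm³.
Support: 0.10 × 120 → 12 cm³.
Total printed volume: 31.4 + 22.15 + 12 → 65.55 cm³.
Mass = 65.55 × 1.26, so 82.593 g.
Cost = 82.593 g / 1000 × $48.2/kg = $3.98.

$3.98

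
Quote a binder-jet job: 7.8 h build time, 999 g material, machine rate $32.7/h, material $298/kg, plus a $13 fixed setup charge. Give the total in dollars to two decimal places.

Machine-time cost: 32.7 × 7.8 → $255.06.
Material charge = 298 × 999/1000, so $297.702.
Adding setup: 255.06 + 297.702 + 13 → 565.762 ≈ $565.76.

$565.76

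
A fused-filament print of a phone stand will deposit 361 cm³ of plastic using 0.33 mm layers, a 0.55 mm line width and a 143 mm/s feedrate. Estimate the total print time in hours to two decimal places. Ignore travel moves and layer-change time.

3.86 hours

Bead cross-section = 0.33 × 0.55 = 0.1815 mm².
Path length: 361000 mm³ / 0.1815 mm² → 1988980.7 mm.
Print-move time = 1988980.7 / 143, so 13909 s.
In the requested units: 13909 s = 3.86 hours.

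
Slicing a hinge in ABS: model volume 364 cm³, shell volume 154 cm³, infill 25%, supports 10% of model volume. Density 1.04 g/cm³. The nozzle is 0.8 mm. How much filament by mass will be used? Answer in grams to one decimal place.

252.6 g

Interior volume = 364 − 154, so 210 cm³.
Infill deposited = 0.25 × 210, so 52.5 cm³.
Support = 0.10 × 364 = 36.4 cm³.
Total extruded = 154 + 52.5 + 36.4 = 242.9 cm³.
Mass = 242.9 × 1.04, so 252.616 g.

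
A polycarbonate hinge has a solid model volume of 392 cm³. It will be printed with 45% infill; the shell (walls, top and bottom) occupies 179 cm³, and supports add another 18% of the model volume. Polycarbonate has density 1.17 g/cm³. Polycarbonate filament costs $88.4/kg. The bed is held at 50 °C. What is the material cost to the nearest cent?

Interior volume = 392 − 179, so 213 cm³.
Infill deposited = 0.45 × 213, so 95.85 cm³.
Support = 0.18 × 392 = 70.56 cm³.
Total extruded = 179 + 95.85 + 70.56 = 345.41 cm³.
Mass: 345.41 × 1.17 → 404.1297 g.
Cost = 404.1297 g / 1000 × $88.4/kg = $35.73.

$35.73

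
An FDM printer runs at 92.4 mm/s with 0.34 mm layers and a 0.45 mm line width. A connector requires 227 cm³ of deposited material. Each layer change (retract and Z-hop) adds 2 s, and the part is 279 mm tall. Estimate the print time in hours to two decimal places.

4.92 hours

Extrusion cross-section: 0.34 × 0.45 → 0.153 mm².
Toolpath length = 227 cm³ / 0.153 mm² = 227000 / 0.153 = 1483660.1 mm.
Extrusion time = 1483660.1 / 92.4 = 16056.9 s.
Number of layers: 279 / 0.34 → 821 (rounded up).
Non-print overhead = 821 × 2, so 1642 s.
Altogether 16056.9 + 1642 = 17698.9 s, i.e. 4.92 hours.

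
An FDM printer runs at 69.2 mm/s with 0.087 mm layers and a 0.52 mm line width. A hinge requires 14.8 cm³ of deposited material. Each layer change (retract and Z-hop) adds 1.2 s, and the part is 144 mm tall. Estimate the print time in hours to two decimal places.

Extrusion cross-section: 0.087 × 0.52 → 0.04524 mm².
Total extruded path = 14800/0.04524 = 327144.1 mm.
Print-move time = 327144.1 / 69.2 = 4727.5 s.
Number of layers: 144 / 0.087 → 1656 (rounded up).
Layer-change overhead: 1656 × 1.2 → 1987.2 s.
Total = 4727.5 + 1987.2 = 6714.7 s = 1.87 hours.

1.87 hours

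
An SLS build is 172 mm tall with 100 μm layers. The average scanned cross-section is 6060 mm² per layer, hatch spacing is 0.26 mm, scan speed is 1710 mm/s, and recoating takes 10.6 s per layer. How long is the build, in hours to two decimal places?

Layer count = ceil(172 / 0.1) = 1720.
Hatch length per layer = 6060 / 0.26, so 23307.7 mm.
Scan time per layer = 23307.7 / 1710, so 13.6302 s.
Layer cycle: 13.6302 + 10.6 → 24.2302 s.
Build time = 1720 × 24.2302 = 41675.944 s = 11.58 hours.

11.58 hours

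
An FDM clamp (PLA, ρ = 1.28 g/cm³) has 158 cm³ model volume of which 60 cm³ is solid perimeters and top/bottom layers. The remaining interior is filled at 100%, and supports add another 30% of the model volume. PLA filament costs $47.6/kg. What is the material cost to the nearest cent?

$12.51

Volume inside the shell = 158 − 60, so 98 cm³.
Infill deposited = 1.00 × 98, so 98 cm³.
Support = 0.30 × 158, so 47.4 cm³.
Deposited volume = 60 + 98 + 47.4 = 205.4 cm³.
Mass = 205.4 × 1.28 = 262.912 g.
Cost = 262.912 g / 1000 × $47.6/kg = $12.51.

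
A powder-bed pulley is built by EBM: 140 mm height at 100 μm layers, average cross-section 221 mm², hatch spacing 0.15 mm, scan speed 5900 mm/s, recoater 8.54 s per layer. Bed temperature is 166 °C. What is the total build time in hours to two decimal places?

Layer count = ceil(140 / 0.1) = 1400.
Hatch length per layer: 221 / 0.15 → 1473.3 mm.
Scan time per layer = 1473.3 / 5900 = 0.2497 s.
Time per layer = 0.2497 + 8.54 = 8.7897 s.
1400 layers × 8.7897 s/layer = 12305.58 s, i.e. 3.42 hours.

3.42 hours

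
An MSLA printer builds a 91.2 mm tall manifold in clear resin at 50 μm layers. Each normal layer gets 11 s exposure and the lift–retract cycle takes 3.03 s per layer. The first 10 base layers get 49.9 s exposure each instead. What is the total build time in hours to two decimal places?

7.22 hours

Layers = ⌈91.2/0.05⌉ = 1824.
Burn-in layers = 10 × (49.9 + 3.03) = 529.3 s.
Remaining layers = 1814 × (11 + 3.03), so 25450.42 s.
Total = 529.3 + 25450.42 = 25979.72 s = 7.22 hours.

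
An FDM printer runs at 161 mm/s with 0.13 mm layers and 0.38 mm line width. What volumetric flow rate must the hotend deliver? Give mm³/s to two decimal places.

7.95

Bead cross-section = 0.13 × 0.38 = 0.0494 mm².
Q = v·A = 161 × 0.0494 = 7.95 mm³/s.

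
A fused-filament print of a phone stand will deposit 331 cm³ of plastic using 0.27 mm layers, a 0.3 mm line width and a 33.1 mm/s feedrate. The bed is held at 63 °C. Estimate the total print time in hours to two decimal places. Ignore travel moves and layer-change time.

Bead cross-section = 0.27 × 0.3, so 0.081 mm².
Total extruded path = 331000/0.081 = 4086419.8 mm.
Time extruding = 4086419.8 / 33.1, so 123456.8 s.
Converting: 123456.8 s = 34.29 hours.

34.29 hours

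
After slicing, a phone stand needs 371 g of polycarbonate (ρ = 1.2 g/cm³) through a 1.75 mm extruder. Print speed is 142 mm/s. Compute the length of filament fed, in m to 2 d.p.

128.54 m

Volume = 371 g / 1.2 g·cm⁻³ = 309.1667 cm³ = 309166.7 mm³.
A = π r² = π × 0.875² = 2.4053 mm².
Length = 309166.7 / 2.4053 = 128535.61 mm = 128.54 m.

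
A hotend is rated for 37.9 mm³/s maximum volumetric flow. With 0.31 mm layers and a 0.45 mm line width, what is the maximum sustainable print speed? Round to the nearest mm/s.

272 mm/s

Bead cross-section: 0.31 × 0.45 → 0.1395 mm².
v_max = Q/A = 37.9/0.1395 = 271.68 mm/s → 272 mm/s.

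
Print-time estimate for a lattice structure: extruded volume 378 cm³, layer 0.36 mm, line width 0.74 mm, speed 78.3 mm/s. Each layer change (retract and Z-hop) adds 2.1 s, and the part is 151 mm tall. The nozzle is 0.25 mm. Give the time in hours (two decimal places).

Bead cross-section = 0.36 × 0.74, so 0.2664 mm².
Path length: 378000 mm³ / 0.2664 mm² → 1418918.9 mm.
Print-move time = 1418918.9 / 78.3 = 18121.6 s.
Number of layers: 151 / 0.36 → 420 (rounded up).
Non-print overhead = 420 × 2.1 = 882 s.
Altogether 18121.6 + 882 = 19003.6 s, i.e. 5.28 hours.

5.28 hours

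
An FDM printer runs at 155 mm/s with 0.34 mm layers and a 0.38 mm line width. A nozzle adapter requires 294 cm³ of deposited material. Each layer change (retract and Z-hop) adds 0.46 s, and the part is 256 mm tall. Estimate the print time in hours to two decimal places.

Line area: 0.34 × 0.38 → 0.1292 mm².
Path length: 294000 mm³ / 0.1292 mm² → 2275541.8 mm.
Time extruding: 2275541.8 / 155 → 14680.9 s.
Layers = ⌈256/0.34⌉ = 753.
Z-hop total = 753 × 0.46 = 346.38 s.
Total = 14680.9 + 346.38 = 15027.28 s = 4.17 hours.

4.17 hours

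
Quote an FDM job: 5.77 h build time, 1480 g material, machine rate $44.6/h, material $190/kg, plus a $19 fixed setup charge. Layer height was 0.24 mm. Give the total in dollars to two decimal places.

$557.54

Time charge = 44.6 × 5.77, so $257.342.
Material cost = 190 × 1480/1000 = $281.20.
Total = 257.342 + 281.20 + 19 = 557.542 ≈ $557.54.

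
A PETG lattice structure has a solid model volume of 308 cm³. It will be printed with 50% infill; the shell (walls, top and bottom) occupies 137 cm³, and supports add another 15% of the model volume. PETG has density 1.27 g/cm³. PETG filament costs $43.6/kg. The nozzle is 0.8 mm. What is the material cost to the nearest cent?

$14.88

Infill region = 308 − 137 = 171 cm³.
Infill volume = 0.50 × 171, so 85.5 cm³.
Support: 0.15 × 308 → 46.2 cm³.
Total extruded: 137 + 85.5 + 46.2 → 268.7 cm³.
Mass = 268.7 × 1.27 = 341.249 g.
At $43.6/kg: 341.249/1000 × 43.6 = $14.88.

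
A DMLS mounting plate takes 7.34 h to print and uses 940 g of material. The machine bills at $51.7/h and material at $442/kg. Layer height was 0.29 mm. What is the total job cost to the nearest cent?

$794.96

Machine-time cost = 51.7 × 7.34 = $379.478.
Feedstock cost = 442 × 940/1000 = $415.48.
Job cost: 379.478 + 415.48 = 794.958 ≈ $794.96.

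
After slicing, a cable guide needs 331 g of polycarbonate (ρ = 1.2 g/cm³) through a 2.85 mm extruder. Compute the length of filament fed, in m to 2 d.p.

43.24 m

Volume = 331 g / 1.2 g·cm⁻³ = 275.8333 cm³ = 275833.3 mm³.
A = π r² = π × 1.425² = 6.3794 mm².
L = V/A = 275833.3/6.3794 = 43238.13 mm → 43.24 m.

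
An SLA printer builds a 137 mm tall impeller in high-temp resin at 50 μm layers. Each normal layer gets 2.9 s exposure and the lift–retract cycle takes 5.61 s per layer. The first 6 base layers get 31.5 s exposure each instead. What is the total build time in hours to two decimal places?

Layers = ⌈137/0.05⌉ = 2740.
Bottom layers = 6 × (31.5 + 5.61), so 222.66 s.
Remaining layers: 2734 × (2.9 + 5.61) → 23266.34 s.
Sum: 222.66 + 23266.34 = 23489 s → 6.52 hours.

6.52 hours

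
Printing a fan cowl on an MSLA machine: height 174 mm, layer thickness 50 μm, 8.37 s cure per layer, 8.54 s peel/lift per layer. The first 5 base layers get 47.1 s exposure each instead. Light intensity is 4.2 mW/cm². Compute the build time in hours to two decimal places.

16.40 hours

Number of layers: 174 / 0.05 → 3480 (rounded up).
Base layers: 5 × (47.1 + 8.54) → 278.2 s.
Normal layers = 3475 × (8.37 + 8.54), so 58762.25 s.
Total = 278.2 + 58762.25 = 59040.45 s = 16.40 hours.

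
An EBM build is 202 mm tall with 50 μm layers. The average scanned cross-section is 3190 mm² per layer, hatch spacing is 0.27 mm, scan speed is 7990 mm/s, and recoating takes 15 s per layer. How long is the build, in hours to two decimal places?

Number of layers: 202 / 0.05 → 4040 (rounded up).
Per-layer scan distance = 3190 / 0.27 = 11814.8 mm.
Per-layer scan time: 11814.8 / 7990 → 1.4787 s.
Layer cycle: 1.4787 + 15 → 16.4787 s.
Build time = 4040 × 16.4787 = 66573.948 s = 18.49 hours.

18.49 hours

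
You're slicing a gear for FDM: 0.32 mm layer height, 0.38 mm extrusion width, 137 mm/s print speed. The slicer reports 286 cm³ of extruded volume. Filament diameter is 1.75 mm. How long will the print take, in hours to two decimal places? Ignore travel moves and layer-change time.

Bead cross-section = 0.32 × 0.38, so 0.1216 mm².
Toolpath length = 286 cm³ / 0.1216 mm² = 286000 / 0.1216 = 2351973.7 mm.
Extrusion time: 2351973.7 / 137 → 17167.7 s.
Converting: 17167.7 s = 4.77 hours.

4.77 hours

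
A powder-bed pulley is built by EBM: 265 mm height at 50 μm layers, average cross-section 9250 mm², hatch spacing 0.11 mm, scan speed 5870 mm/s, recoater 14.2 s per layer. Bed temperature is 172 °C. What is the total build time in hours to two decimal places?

Layers = ⌈265/0.05⌉ = 5300.
Per-layer scan distance = 9250 / 0.11 = 84090.9 mm.
Per-layer scan time = 84090.9 / 5870 = 14.3255 s.
Layer cycle = 14.3255 + 14.2 = 28.5255 s.
5300 layers × 28.5255 s/layer = 151185.15 s, i.e. 42.00 hours.

42.00 hours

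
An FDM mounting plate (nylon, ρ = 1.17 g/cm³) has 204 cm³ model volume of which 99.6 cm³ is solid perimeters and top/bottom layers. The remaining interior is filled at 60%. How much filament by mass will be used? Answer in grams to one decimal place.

189.8 g

Interior volume = 204 − 99.6 = 104.4 cm³.
Infill volume: 0.60 × 104.4 → 62.64 cm³.
Total printed volume = 99.6 + 62.64, so 162.24 cm³.
Mass = 162.24 × 1.17 = 189.8208 g.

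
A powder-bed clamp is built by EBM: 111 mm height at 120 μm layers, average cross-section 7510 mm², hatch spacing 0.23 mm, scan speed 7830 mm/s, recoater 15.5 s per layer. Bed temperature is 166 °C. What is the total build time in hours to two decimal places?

Number of layers: 111 / 0.12 → 925 (rounded up).
Hatch length per layer = 7510 / 0.23, so 32652.2 mm.
Per-layer scan time = 32652.2 / 7830 = 4.1701 s.
Per-layer time = 4.1701 + 15.5 = 19.6701 s.
Build time = 925 × 19.6701 = 18194.8425 s = 5.05 hours.

5.05 hours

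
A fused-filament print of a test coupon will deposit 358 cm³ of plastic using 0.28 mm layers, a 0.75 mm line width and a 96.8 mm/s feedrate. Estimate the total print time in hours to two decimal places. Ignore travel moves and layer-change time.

4.89 hours

Bead cross-section: 0.28 × 0.75 → 0.21 mm².
Path length: 358000 mm³ / 0.21 mm² → 1704761.9 mm.
Time extruding: 1704761.9 / 96.8 → 17611.2 s.
17611.2 s = 4.89 hours.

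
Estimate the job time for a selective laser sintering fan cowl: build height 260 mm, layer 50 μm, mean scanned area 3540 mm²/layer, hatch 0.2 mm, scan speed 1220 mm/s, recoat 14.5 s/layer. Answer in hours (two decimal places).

Layers = ⌈260/0.05⌉ = 5200.
Per-layer scan distance = 3540 / 0.2, so 17700 mm.
Scan time per layer = 17700 / 1220 = 14.5082 s.
Time per layer: 14.5082 + 14.5 → 29.0082 s.
Total: 5200 × 29.0082 s = 150842.64 s → 41.90 hours.

41.90 hours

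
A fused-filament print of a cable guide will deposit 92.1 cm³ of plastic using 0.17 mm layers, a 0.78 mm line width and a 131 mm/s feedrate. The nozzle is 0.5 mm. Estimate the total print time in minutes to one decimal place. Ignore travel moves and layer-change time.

Extrusion cross-section = 0.17 × 0.78 = 0.1326 mm².
Path length: 92100 mm³ / 0.1326 mm² → 694570.1 mm.
Extrusion time = 694570.1 / 131 = 5302.1 s.
That's 5302.1 s → 88.4 minutes.

88.4 minutes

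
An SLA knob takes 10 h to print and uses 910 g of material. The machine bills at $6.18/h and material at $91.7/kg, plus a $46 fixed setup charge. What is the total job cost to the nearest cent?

Machine cost = 6.18 × 10 = $61.80.
Material cost = 91.7 × 910/1000, so $83.447.
Adding setup: 61.80 + 83.447 + 46 → 191.247 ≈ $191.25.

$191.25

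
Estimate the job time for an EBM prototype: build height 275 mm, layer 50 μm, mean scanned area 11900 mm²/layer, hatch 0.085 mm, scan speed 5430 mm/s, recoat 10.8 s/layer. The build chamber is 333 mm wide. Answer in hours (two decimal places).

Layer count = ceil(275 / 0.05) = 5500.
Hatch length per layer: 11900 / 0.085 → 140000 mm.
Scan time per layer: 140000 / 5430 → 25.7827 s.
Time per layer = 25.7827 + 10.8, so 36.5827 s.
Total: 5500 × 36.5827 s = 201204.85 s → 55.89 hours.

55.89 hours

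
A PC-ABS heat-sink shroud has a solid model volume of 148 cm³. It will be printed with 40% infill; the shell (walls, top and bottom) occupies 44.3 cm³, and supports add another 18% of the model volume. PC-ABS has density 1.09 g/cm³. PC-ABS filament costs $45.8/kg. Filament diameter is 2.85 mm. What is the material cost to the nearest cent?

$5.61

Volume inside the shell = 148 − 44.3 = 103.7 cm³.
Infill volume = 0.40 × 103.7 = 41.48 cm³.
Support = 0.18 × 148 = 26.64 cm³.
Deposited volume = 44.3 + 41.48 + 26.64, so 112.42 cm³.
Mass = 112.42 × 1.09, so 122.5378 g.
Cost = 122.5378 g / 1000 × $45.8/kg = $5.61.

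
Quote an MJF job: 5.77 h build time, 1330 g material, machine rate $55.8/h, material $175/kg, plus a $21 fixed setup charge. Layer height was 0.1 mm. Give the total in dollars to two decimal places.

Time charge: 55.8 × 5.77 → $321.966.
Material charge = 175 × 1330/1000, so $232.75.
Total = 321.966 + 232.75 + 21 = 575.716 ≈ $575.72.

$575.72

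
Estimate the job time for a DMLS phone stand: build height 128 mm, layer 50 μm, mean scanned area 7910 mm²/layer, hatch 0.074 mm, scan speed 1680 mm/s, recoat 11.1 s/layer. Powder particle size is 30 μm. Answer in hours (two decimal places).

Layer count = ceil(128 / 0.05) = 2560.
Hatch length per layer = 7910 / 0.074, so 106891.9 mm.
Laser time per layer: 106891.9 / 1680 → 63.6261 s.
Per-layer time = 63.6261 + 11.1 = 74.7261 s.
2560 layers × 74.7261 s/layer = 191298.816 s, i.e. 53.14 hours.

53.14 hours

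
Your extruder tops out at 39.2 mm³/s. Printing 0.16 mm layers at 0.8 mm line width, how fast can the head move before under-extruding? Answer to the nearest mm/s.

A = 0.16 × 0.8 = 0.128 mm².
v_max = Q/A = 39.2/0.128 = 306.25 mm/s → 306 mm/s.

306 mm/s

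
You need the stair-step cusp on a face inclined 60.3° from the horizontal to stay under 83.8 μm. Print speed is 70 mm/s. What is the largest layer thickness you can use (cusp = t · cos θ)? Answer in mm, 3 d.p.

cos(60.3°) = 0.4955; t_max = 0.0838/0.4955 = 0.169 mm.

0.169 mm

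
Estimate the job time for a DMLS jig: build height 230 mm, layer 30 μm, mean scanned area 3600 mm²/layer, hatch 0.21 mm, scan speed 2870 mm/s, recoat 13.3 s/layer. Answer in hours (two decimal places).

41.05 hours

Number of layers: 230 / 0.03 → 7667 (rounded up).
Scan path per layer = 3600 / 0.21, so 17142.9 mm.
Scan time per layer: 17142.9 / 2870 → 5.9731 s.
Time per layer = 5.9731 + 13.3, so 19.2731 s.
Build time = 7667 × 19.2731 = 147766.8577 s = 41.05 hours.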